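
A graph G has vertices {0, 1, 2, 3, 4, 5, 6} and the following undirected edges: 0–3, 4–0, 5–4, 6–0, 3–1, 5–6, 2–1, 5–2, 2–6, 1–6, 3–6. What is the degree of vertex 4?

Neighbors of 4: 0, 5.

2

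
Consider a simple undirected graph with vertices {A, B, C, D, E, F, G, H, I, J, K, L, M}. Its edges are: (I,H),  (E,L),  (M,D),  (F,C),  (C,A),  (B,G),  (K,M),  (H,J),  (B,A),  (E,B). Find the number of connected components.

Component: {D, K, M}
Component: {H, I, J}
Component: {A, B, C, E, F, G, L}

3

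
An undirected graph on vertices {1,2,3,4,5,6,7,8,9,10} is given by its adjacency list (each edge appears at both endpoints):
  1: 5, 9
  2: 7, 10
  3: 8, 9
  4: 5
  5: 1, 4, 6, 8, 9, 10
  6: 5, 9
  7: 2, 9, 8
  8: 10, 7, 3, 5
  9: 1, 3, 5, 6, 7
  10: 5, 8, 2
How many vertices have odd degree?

4

Degrees: 1:2, 2:2, 3:2, 4:1, 5:6, 6:2, 7:3, 8:4, 9:5, 10:3
Odd-degree vertices: 4, 7, 9, 10.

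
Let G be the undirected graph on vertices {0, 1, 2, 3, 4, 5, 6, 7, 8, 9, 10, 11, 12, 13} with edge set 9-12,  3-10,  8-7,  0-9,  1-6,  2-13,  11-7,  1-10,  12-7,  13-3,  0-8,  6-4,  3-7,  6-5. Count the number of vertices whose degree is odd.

6

Degrees: 0:2, 1:2, 2:1, 3:3, 4:1, 5:1, 6:3, 7:4, 8:2, 9:2, 10:2, 11:1, 12:2, 13:2
Odd-degree vertices: 2, 3, 4, 5, 6, 11.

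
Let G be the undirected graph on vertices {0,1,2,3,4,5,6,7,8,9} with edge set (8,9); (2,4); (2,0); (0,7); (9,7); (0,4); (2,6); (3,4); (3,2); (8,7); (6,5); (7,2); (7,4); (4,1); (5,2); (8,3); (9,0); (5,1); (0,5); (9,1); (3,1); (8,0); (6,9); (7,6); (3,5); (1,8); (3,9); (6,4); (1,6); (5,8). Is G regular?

Degrees: 0:6, 1:6, 2:6, 3:6, 4:6, 5:6, 6:6, 7:6, 8:6, 9:6
Every vertex has degree 6, so the graph is 6-regular.

Yes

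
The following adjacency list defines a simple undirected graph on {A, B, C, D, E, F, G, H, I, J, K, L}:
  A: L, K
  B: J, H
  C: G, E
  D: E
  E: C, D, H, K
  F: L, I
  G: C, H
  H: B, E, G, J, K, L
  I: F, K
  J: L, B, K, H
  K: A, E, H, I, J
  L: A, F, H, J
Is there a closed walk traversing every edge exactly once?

Degrees: A:2, B:2, C:2, D:1, E:4, F:2, G:2, H:6, I:2, J:4, K:5, L:4
Vertices with odd degree: D, K. An Eulerian circuit requires all degrees even.

No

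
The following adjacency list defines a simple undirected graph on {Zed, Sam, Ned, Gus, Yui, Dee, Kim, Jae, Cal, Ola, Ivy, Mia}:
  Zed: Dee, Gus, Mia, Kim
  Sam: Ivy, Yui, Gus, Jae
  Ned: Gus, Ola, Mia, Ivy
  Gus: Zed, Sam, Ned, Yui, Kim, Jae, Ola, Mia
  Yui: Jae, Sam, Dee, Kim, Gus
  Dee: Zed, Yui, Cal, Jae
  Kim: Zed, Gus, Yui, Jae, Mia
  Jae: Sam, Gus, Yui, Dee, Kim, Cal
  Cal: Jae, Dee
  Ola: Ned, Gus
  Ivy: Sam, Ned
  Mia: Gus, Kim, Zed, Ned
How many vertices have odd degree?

2

Degrees: Zed:4, Sam:4, Ned:4, Gus:8, Yui:5, Dee:4, Kim:5, Jae:6, Cal:2, Ola:2, Ivy:2, Mia:4
Odd-degree vertices: Yui, Kim.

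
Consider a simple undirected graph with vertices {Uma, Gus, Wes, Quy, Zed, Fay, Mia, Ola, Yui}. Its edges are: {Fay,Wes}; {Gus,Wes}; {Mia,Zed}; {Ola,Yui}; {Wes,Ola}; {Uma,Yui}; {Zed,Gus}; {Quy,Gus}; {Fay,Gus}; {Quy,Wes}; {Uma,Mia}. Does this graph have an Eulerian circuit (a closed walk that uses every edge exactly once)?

Yes

Degrees: Uma:2, Gus:4, Wes:4, Quy:2, Zed:2, Fay:2, Mia:2, Ola:2, Yui:2
All degrees are even and the non-isolated vertices are connected — an Eulerian circuit exists.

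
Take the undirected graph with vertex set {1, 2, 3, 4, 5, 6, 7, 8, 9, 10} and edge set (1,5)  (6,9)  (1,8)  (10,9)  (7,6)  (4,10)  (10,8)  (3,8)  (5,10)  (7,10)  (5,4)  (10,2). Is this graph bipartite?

No

The cycle 5-4-10-5 has length 3, which is odd, so the graph is not bipartite.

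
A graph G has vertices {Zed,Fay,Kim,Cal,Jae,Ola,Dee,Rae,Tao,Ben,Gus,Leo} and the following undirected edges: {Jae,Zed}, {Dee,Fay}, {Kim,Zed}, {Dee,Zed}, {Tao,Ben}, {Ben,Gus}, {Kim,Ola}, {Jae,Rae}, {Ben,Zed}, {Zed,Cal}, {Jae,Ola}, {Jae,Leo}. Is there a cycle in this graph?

|V| = 12, |E| = 12, number of components = 1.
One cycle is Zed-Jae-Ola-Kim-Zed.

Yes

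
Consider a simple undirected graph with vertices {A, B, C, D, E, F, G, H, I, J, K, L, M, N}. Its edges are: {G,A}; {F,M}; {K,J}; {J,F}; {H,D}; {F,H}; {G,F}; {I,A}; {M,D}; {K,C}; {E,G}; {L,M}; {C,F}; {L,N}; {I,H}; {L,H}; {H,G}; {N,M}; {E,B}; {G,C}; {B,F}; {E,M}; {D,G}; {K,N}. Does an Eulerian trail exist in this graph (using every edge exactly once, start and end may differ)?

No

Degrees: A:2, B:2, C:3, D:3, E:3, F:6, G:6, H:5, I:2, J:2, K:3, L:3, M:5, N:3
Odd-degree vertices: C, D, E, H, K, L, M, N (8 total).
An Eulerian trail requires 0 or 2 odd-degree vertices; here there are 8.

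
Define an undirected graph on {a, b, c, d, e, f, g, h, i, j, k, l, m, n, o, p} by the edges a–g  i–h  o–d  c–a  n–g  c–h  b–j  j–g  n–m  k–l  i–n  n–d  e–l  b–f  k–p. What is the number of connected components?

2

Component: {e, k, l, p}
Component: {a, b, c, d, f, g, h, i, j, m, n, o}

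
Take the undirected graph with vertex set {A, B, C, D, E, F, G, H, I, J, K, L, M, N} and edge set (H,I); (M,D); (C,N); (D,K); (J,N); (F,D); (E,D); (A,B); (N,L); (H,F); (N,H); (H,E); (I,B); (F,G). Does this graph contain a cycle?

Yes

|V| = 14, |E| = 14, number of components = 1.
Since 14 > 14 - 1, a cycle must exist; for instance H-F-D-E-H.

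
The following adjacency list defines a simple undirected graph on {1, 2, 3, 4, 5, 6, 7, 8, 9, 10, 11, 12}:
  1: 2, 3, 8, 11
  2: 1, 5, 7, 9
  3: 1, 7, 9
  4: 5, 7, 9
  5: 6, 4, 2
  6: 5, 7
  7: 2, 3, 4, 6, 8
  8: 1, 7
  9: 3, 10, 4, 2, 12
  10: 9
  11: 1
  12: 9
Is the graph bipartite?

Partition the vertices as {2, 3, 4, 6, 8, 10, 11, 12} vs {1, 5, 7, 9}. Each listed edge has one endpoint in each part, so the graph is bipartite.

Yes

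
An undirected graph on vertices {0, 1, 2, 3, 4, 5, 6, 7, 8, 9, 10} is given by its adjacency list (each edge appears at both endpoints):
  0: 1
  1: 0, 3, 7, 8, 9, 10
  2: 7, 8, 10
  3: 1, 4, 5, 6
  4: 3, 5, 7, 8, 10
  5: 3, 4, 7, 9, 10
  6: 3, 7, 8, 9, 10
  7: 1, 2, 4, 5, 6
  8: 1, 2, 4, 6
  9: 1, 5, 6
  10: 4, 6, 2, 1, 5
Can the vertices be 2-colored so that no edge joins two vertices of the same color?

The cycle 5-4-10-5 has length 3, which is odd, so the graph is not bipartite.

No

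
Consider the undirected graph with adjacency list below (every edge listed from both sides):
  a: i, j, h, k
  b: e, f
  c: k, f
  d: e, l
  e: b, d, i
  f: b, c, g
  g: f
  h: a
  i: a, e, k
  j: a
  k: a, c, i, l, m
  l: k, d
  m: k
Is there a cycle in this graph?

Yes

The graph has 13 vertices, 15 edges, and 1 connected component.
One cycle is k-i-e-d-l-k.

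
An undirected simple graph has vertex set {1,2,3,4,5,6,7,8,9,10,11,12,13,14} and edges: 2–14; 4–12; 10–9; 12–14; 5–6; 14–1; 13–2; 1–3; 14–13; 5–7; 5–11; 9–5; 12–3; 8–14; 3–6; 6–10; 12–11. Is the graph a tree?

No

|V| = 14, |E| = 17.
Connected but with 17 > 13 edges, so it has a cycle and is not a tree.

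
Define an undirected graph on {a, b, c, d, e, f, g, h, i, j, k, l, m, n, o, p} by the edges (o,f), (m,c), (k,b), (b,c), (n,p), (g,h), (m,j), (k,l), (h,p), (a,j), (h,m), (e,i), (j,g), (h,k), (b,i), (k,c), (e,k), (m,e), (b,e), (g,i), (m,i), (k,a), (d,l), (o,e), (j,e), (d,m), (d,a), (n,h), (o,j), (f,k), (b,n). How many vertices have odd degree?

Degrees: a:3, b:5, c:3, d:3, e:6, f:2, g:3, h:5, i:4, j:5, k:7, l:2, m:6, n:3, o:3, p:2
Odd-degree vertices: a, b, c, d, g, h, j, k, n, o.

10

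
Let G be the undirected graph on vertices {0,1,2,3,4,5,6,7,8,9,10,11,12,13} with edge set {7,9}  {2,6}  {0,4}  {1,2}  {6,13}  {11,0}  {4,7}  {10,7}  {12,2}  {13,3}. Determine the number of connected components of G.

Component: {5}
Component: {8}
Component: {0, 4, 7, 9, 10, 11}
Component: {1, 2, 3, 6, 12, 13}

4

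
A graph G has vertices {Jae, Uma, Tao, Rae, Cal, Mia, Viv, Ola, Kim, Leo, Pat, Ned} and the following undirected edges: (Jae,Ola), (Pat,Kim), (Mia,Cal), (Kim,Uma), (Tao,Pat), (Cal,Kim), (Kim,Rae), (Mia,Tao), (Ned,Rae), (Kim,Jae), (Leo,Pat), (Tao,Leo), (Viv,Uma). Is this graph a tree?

The graph has 12 vertices and 13 edges.
Connected but with 13 > 11 edges, so it has a cycle and is not a tree.

No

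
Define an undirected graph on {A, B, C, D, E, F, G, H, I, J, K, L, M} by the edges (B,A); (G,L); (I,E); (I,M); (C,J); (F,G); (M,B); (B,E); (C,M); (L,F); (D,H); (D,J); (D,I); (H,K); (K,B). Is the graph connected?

No

Component: {F, G, L}
Component: {A, B, C, D, E, H, I, J, K, M}
No edge joins these 2 groups, so the graph is disconnected.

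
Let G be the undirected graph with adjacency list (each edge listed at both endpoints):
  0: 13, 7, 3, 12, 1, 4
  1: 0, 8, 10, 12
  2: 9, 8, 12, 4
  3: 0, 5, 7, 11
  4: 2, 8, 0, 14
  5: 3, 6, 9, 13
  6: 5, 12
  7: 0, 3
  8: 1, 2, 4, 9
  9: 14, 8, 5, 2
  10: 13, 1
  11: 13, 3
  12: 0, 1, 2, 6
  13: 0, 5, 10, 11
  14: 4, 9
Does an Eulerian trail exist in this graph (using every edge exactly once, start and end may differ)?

Yes

Degrees: 0:6, 1:4, 2:4, 3:4, 4:4, 5:4, 6:2, 7:2, 8:4, 9:4, 10:2, 11:2, 12:4, 13:4, 14:2
Odd-degree vertices: none (0 total).
With 0 odd-degree vertices and all edges in one connected piece, an Eulerian trail exists.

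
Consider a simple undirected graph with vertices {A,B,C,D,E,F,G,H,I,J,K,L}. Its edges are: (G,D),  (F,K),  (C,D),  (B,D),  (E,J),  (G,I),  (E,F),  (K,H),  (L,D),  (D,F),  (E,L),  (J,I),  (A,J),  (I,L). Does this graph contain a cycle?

Yes

The graph has 12 vertices, 14 edges, and 1 connected component.
Since 14 > 12 - 1, a cycle must exist; for instance I-L-D-G-I.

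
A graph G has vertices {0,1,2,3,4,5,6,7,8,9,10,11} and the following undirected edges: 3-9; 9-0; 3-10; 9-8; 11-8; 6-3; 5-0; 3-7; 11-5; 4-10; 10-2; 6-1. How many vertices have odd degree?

6

Degrees: 0:2, 1:1, 2:1, 3:4, 4:1, 5:2, 6:2, 7:1, 8:2, 9:3, 10:3, 11:2
Odd-degree vertices: 1, 2, 4, 7, 9, 10.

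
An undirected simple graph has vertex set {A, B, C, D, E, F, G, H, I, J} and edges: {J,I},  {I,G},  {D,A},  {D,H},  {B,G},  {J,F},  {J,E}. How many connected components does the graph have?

3

Component: {C}
Component: {A, D, H}
Component: {B, E, F, G, I, J}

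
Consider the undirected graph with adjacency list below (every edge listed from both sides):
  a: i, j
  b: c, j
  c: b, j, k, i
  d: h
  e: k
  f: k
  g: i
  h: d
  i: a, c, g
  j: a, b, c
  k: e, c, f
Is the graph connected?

Component: {d, h}
Component: {a, b, c, e, f, g, i, j, k}
There are 2 separate components, so the graph is not connected.

No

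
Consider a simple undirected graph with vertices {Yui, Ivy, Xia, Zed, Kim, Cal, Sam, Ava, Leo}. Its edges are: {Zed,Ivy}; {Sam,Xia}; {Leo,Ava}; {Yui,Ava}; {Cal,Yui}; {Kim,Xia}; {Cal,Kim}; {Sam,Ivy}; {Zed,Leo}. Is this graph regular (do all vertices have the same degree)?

Yes

Degrees: Yui:2, Ivy:2, Xia:2, Zed:2, Kim:2, Cal:2, Sam:2, Ava:2, Leo:2
All degrees equal 2; the graph is regular.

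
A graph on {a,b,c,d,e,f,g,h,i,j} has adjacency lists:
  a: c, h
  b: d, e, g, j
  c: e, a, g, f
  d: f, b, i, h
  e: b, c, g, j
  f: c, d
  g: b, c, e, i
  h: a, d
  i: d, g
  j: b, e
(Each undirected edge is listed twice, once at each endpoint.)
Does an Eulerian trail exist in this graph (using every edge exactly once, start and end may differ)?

Yes

Degrees: a:2, b:4, c:4, d:4, e:4, f:2, g:4, h:2, i:2, j:2
Odd-degree vertices: none (0 total).
With 0 odd-degree vertices and all edges in one connected piece, an Eulerian trail exists.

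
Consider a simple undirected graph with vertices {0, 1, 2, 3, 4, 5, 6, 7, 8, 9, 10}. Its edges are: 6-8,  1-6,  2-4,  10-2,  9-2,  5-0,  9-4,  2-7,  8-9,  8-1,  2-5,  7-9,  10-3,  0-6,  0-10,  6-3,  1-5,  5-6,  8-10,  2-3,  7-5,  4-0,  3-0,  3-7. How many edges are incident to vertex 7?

Neighbors of 7: 2, 3, 5, 9.

4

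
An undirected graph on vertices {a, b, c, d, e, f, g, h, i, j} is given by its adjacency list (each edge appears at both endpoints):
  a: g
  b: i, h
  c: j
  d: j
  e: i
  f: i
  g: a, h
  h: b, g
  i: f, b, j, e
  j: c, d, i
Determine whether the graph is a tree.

Yes

|V| = 10, |E| = 9.
Connected and |E| = |V| - 1, which characterizes a tree.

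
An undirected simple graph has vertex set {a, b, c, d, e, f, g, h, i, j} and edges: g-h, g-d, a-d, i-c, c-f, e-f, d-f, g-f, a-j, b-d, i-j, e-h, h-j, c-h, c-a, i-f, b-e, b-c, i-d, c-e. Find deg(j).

3

Neighbors of j: a, h, i.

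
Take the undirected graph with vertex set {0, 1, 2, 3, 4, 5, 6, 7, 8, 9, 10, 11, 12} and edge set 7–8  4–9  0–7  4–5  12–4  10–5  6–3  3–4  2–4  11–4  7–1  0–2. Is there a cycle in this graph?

The graph has 13 vertices, 12 edges, and 1 connected component.
A forest on 13 vertices with 1 component has exactly 12 edges, which matches — so no cycle.

No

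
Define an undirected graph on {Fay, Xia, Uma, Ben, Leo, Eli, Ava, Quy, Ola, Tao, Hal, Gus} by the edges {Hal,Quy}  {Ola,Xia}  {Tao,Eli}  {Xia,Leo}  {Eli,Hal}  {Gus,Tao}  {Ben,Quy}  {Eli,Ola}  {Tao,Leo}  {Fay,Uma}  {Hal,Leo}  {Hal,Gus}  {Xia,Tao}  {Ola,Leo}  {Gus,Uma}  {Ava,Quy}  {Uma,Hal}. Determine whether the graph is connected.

Yes

Starting from Fay and exploring outward reaches every vertex (Fay, Uma, Hal, Gus, Eli, Quy, Leo, Tao, Ola, Ava, Ben, Xia); the graph is connected.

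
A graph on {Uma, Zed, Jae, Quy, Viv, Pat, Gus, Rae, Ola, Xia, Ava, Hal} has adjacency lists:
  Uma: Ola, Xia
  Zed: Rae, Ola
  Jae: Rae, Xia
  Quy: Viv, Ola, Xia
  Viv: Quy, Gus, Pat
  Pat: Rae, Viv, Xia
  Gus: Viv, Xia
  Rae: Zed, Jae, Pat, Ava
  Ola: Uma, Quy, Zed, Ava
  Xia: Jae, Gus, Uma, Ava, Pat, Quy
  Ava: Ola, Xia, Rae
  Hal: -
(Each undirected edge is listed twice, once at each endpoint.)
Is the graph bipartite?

Partition the vertices as {Viv, Rae, Ola, Xia, Hal} vs {Uma, Zed, Jae, Quy, Pat, Gus, Ava}. Each listed edge has one endpoint in each part, so the graph is bipartite.

Yes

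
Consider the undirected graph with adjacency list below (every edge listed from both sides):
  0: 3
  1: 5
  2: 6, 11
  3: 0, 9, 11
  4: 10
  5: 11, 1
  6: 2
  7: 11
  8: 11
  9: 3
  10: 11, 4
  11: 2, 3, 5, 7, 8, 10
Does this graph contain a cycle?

No

The graph has 12 vertices, 11 edges, and 1 connected component.
A forest on 12 vertices with 1 component has exactly 11 edges, which matches — so no cycle.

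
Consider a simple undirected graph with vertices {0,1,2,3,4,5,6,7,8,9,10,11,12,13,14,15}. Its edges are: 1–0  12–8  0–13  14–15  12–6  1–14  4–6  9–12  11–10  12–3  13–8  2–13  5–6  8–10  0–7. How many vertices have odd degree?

Degrees: 0:3, 1:2, 2:1, 3:1, 4:1, 5:1, 6:3, 7:1, 8:3, 9:1, 10:2, 11:1, 12:4, 13:3, 14:2, 15:1
Odd-degree vertices: 0, 2, 3, 4, 5, 6, 7, 8, 9, 11, 13, 15.

12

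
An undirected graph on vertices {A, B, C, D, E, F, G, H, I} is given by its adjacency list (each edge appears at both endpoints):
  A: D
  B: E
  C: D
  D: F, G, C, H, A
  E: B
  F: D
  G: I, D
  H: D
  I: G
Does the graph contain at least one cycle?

|V| = 9, |E| = 7, number of components = 2.
A forest on 9 vertices with 2 components has exactly 7 edges, which matches — so no cycle.

No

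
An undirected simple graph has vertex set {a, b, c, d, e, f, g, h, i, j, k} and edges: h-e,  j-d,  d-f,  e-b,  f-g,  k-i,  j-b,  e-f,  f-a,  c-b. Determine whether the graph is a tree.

No

The graph has 11 vertices and 10 edges.
It splits into 2 components, so it cannot be a tree.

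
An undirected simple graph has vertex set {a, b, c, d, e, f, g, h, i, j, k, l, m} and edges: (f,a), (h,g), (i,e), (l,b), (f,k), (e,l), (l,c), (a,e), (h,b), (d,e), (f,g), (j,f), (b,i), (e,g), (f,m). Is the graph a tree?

|V| = 13, |E| = 15.
A tree on 13 vertices has exactly 12 edges; this graph has 15, so it contains a cycle and is not a tree.

No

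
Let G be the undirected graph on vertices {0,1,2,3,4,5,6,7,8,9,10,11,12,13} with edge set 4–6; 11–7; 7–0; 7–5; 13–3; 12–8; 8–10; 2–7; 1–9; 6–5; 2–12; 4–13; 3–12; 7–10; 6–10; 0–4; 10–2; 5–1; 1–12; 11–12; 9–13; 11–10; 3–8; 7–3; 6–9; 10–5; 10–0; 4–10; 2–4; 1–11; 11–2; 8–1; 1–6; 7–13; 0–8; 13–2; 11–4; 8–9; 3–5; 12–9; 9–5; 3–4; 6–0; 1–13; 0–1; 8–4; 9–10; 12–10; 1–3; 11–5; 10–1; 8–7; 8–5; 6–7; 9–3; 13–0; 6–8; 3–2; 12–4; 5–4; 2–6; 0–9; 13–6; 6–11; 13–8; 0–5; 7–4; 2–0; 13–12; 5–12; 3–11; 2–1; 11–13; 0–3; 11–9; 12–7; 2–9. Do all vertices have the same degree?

Yes

Degrees: 0:11, 1:11, 2:11, 3:11, 4:11, 5:11, 6:11, 7:11, 8:11, 9:11, 10:11, 11:11, 12:11, 13:11
All degrees equal 11; the graph is regular.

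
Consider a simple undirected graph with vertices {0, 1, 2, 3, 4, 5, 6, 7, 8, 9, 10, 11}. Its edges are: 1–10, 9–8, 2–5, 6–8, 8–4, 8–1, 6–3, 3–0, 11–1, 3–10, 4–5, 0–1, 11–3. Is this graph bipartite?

The cycle 1-8-6-3-11-1 has length 5, which is odd, so the graph is not bipartite.

No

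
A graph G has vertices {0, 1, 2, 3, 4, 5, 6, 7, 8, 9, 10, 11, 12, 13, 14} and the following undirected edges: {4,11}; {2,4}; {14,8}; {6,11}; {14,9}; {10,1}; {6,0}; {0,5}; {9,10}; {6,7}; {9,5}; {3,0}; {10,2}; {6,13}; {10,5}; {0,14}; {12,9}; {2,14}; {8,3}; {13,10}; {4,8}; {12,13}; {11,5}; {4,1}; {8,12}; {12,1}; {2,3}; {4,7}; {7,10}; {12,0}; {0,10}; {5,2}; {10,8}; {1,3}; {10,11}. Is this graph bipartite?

No

10-5-9-10 is an odd cycle (length 3), and a bipartite graph can contain only even cycles.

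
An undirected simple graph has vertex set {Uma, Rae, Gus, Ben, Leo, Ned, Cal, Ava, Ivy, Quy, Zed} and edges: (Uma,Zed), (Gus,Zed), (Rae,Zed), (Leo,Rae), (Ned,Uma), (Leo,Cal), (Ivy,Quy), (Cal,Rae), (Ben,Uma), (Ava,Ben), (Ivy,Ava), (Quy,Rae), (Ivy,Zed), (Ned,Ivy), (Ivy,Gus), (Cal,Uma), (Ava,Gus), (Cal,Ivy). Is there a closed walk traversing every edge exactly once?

No

Degrees: Uma:4, Rae:4, Gus:3, Ben:2, Leo:2, Ned:2, Cal:4, Ava:3, Ivy:6, Quy:2, Zed:4
Gus, Ava have odd degree; an Eulerian circuit needs every degree to be even, so none exists.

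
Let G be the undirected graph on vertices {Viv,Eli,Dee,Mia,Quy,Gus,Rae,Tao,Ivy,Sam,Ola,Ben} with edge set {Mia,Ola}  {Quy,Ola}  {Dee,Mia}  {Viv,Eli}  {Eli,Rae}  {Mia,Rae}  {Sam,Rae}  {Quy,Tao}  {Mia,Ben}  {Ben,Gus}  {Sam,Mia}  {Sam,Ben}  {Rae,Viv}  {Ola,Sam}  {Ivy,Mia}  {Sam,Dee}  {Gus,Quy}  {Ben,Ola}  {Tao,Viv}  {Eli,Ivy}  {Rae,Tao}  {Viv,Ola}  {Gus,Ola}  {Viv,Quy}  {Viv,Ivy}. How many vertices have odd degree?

Degrees: Viv:6, Eli:3, Dee:2, Mia:6, Quy:4, Gus:3, Rae:5, Tao:3, Ivy:3, Sam:5, Ola:6, Ben:4
Odd-degree vertices: Eli, Gus, Rae, Tao, Ivy, Sam.

6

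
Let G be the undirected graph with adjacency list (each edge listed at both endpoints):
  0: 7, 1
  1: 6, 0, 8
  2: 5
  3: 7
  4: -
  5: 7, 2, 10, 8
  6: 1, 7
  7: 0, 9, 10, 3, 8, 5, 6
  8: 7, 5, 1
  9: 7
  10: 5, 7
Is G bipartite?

No

The cycle 5-7-10-5 has length 3, which is odd, so the graph is not bipartite.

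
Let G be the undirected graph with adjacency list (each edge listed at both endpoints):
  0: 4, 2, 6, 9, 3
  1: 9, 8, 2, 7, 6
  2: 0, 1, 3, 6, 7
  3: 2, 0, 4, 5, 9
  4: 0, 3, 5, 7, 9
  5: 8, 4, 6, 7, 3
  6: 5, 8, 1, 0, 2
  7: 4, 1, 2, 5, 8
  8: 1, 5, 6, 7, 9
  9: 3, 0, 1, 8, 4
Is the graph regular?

Yes

Degrees: 0:5, 1:5, 2:5, 3:5, 4:5, 5:5, 6:5, 7:5, 8:5, 9:5
All degrees equal 5; the graph is regular.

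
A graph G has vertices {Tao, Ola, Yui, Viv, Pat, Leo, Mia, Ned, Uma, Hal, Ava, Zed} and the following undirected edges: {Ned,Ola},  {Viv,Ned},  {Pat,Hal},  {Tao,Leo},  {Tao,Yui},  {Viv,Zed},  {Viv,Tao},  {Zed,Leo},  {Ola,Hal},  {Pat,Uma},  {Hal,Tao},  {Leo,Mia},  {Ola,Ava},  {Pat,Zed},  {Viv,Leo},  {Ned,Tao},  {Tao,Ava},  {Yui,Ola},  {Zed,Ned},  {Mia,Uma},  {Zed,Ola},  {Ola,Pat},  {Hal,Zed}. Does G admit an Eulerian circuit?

Yes

Degrees: Tao:6, Ola:6, Yui:2, Viv:4, Pat:4, Leo:4, Mia:2, Ned:4, Uma:2, Hal:4, Ava:2, Zed:6
Every vertex has even degree and the edges form a single connected piece, so an Eulerian circuit exists.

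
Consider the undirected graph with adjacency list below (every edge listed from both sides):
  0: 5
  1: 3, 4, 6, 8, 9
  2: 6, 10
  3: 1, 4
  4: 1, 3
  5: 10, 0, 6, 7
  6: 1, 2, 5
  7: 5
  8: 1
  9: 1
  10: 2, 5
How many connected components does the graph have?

Component: {0, 1, 2, 3, 4, 5, 6, 7, 8, 9, 10}

1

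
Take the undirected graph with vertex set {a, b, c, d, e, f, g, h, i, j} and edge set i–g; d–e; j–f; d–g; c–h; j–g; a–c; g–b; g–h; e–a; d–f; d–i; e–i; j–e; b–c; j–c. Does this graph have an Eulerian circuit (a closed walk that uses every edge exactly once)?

Degrees: a:2, b:2, c:4, d:4, e:4, f:2, g:5, h:2, i:3, j:4
Vertices with odd degree: g, i. An Eulerian circuit requires all degrees even.

No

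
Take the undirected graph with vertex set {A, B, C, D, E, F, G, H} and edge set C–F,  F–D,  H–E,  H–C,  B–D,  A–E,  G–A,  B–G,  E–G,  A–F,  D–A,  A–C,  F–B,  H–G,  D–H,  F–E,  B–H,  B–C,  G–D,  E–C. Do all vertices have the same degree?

Degrees: A:5, B:5, C:5, D:5, E:5, F:5, G:5, H:5
Every vertex has degree 5, so the graph is 5-regular.

Yes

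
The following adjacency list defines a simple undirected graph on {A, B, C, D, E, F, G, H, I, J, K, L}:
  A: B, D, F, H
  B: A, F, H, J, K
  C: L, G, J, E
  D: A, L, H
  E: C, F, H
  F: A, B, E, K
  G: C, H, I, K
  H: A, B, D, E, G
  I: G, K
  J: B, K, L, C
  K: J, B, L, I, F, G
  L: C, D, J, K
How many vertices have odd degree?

4

Degrees: A:4, B:5, C:4, D:3, E:3, F:4, G:4, H:5, I:2, J:4, K:6, L:4
Odd-degree vertices: B, D, E, H.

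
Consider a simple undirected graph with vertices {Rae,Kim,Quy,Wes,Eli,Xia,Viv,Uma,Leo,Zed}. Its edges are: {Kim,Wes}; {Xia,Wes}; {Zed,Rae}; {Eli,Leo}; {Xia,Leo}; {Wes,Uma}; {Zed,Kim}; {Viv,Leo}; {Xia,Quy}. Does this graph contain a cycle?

No

|V| = 10, |E| = 9, number of components = 1.
A forest on 10 vertices with 1 component has exactly 9 edges, which matches — so no cycle.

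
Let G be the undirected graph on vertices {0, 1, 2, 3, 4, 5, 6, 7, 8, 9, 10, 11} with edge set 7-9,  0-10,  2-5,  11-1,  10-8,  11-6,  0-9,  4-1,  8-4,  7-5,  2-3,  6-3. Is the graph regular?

Degrees: 0:2, 1:2, 2:2, 3:2, 4:2, 5:2, 6:2, 7:2, 8:2, 9:2, 10:2, 11:2
All degrees equal 2; the graph is regular.

Yes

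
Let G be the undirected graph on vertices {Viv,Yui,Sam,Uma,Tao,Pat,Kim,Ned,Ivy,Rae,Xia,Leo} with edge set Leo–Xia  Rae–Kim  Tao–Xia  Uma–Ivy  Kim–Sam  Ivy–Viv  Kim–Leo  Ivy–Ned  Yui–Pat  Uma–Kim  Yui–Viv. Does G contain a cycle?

No

|V| = 12, |E| = 11, number of components = 1.
A forest on 12 vertices with 1 component has exactly 11 edges, which matches — so no cycle.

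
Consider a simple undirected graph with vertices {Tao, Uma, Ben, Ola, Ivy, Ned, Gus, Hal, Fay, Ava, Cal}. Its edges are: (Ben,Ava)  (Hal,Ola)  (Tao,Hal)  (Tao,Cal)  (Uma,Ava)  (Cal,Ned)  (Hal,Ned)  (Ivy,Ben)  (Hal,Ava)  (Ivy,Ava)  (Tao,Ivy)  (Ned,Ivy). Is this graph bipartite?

No

Ivy-Ben-Ava-Ivy is an odd cycle (length 3), and a bipartite graph can contain only even cycles.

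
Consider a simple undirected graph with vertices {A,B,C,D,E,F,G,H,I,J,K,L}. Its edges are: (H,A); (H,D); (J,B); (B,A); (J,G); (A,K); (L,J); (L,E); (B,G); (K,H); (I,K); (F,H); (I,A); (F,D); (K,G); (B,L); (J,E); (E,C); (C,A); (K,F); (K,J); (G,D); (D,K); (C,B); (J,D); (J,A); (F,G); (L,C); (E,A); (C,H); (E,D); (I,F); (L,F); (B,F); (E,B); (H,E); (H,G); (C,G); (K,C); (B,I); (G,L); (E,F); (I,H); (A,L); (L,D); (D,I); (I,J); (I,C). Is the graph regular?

Degrees: A:8, B:8, C:8, D:8, E:8, F:8, G:8, H:8, I:8, J:8, K:8, L:8
All degrees equal 8; the graph is regular.

Yes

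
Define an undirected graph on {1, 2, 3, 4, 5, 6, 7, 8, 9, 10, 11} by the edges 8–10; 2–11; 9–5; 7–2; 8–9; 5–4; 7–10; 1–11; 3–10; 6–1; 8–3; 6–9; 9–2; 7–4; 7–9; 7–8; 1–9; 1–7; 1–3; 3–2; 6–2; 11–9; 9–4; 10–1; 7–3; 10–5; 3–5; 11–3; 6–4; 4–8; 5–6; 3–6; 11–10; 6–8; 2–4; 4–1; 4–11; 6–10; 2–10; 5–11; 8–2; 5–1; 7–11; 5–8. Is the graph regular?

Degrees: 1:8, 2:8, 3:8, 4:8, 5:8, 6:8, 7:8, 8:8, 9:8, 10:8, 11:8
All degrees equal 8; the graph is regular.

Yes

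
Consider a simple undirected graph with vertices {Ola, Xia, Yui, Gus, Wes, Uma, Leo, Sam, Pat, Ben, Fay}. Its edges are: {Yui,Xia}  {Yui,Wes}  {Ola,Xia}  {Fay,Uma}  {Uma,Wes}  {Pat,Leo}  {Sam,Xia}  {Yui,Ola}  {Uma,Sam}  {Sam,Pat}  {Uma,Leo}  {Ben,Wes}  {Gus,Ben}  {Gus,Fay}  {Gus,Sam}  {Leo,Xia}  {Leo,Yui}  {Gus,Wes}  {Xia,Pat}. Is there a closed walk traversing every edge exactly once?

No

Degrees: Ola:2, Xia:5, Yui:4, Gus:4, Wes:4, Uma:4, Leo:4, Sam:4, Pat:3, Ben:2, Fay:2
Xia, Pat have odd degree; an Eulerian circuit needs every degree to be even, so none exists.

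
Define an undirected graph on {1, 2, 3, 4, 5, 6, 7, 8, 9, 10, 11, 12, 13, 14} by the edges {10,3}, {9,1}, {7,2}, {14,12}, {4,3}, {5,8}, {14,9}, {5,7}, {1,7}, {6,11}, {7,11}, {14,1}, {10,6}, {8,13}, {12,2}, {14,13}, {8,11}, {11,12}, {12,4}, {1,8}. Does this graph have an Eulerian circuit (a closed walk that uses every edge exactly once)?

Degrees: 1:4, 2:2, 3:2, 4:2, 5:2, 6:2, 7:4, 8:4, 9:2, 10:2, 11:4, 12:4, 13:2, 14:4
All degrees are even and the non-isolated vertices are connected — an Eulerian circuit exists.

Yes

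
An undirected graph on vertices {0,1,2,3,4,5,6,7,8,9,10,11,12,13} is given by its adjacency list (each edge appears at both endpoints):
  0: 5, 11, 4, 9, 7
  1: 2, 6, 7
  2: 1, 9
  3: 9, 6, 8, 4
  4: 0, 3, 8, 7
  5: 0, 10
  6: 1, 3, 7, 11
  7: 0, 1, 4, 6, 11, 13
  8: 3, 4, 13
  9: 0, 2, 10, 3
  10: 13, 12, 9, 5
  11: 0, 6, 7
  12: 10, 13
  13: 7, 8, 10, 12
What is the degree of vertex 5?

2

Neighbors of 5: 0, 10.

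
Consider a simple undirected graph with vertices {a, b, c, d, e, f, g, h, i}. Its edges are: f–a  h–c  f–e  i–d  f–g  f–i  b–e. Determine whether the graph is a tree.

No

The graph has 9 vertices and 7 edges.
It splits into 2 components, so it cannot be a tree.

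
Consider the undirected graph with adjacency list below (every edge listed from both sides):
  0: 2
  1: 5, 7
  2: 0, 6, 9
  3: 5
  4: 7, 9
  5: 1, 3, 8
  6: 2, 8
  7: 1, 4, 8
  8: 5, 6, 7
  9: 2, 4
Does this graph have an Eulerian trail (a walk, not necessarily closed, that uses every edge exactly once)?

Degrees: 0:1, 1:2, 2:3, 3:1, 4:2, 5:3, 6:2, 7:3, 8:3, 9:2
Odd-degree vertices: 0, 2, 3, 5, 7, 8 (6 total).
With 6 odd-degree vertices (more than two), no single trail can use every edge.

No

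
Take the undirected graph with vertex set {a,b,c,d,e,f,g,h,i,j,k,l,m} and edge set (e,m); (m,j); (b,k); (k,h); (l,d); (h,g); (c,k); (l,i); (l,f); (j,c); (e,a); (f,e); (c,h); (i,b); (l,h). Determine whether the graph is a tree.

No

|V| = 13, |E| = 15.
Connected but with 15 > 12 edges, so it has a cycle and is not a tree.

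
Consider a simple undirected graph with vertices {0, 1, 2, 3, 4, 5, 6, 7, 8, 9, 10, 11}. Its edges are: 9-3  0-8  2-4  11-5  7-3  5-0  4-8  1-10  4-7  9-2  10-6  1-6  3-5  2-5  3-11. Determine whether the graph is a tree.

No

The graph has 12 vertices and 15 edges.
It splits into 2 components, so it cannot be a tree.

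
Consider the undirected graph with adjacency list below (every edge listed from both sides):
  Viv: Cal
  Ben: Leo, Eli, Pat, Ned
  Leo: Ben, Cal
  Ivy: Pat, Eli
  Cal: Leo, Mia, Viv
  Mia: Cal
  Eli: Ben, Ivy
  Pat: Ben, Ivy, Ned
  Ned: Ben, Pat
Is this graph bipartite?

No

Pat-Ben-Ned-Pat is an odd cycle (length 3), and a bipartite graph can contain only even cycles.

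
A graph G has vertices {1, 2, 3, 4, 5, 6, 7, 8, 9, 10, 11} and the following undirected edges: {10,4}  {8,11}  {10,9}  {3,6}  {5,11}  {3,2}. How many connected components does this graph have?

Component: {1}
Component: {7}
Component: {2, 3, 6}
Component: {4, 9, 10}
Component: {5, 8, 11}

5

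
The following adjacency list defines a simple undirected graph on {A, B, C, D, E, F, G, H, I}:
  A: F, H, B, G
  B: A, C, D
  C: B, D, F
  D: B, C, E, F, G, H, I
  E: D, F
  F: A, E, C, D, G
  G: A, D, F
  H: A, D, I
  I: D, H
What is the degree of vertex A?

Neighbors of A: B, F, G, H.

4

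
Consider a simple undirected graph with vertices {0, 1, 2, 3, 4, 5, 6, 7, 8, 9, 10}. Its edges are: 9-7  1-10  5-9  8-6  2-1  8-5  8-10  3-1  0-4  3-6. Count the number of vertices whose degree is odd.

6

Degrees: 0:1, 1:3, 2:1, 3:2, 4:1, 5:2, 6:2, 7:1, 8:3, 9:2, 10:2
Odd-degree vertices: 0, 1, 2, 4, 7, 8.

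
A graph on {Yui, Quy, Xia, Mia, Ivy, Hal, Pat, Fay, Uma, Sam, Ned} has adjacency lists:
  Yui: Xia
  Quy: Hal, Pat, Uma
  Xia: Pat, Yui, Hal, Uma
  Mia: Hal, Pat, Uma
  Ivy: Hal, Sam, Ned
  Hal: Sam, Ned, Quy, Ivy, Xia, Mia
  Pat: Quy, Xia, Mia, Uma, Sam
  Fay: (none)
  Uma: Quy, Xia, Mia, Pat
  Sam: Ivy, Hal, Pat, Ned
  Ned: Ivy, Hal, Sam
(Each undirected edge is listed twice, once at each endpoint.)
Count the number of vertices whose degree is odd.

6

Degrees: Yui:1, Quy:3, Xia:4, Mia:3, Ivy:3, Hal:6, Pat:5, Fay:0, Uma:4, Sam:4, Ned:3
Odd-degree vertices: Yui, Quy, Mia, Ivy, Pat, Ned.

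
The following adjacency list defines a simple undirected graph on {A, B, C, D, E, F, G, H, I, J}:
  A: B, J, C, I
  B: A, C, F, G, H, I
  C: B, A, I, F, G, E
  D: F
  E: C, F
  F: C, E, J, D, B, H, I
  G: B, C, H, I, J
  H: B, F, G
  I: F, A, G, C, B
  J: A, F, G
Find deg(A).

4

Neighbors of A: B, C, I, J.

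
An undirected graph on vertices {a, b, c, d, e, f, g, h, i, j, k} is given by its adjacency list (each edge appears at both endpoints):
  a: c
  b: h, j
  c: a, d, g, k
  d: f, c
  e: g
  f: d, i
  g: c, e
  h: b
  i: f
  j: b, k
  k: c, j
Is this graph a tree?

Yes

|V| = 11, |E| = 10.
It is connected with exactly 10 edges, hence acyclic — it is a tree.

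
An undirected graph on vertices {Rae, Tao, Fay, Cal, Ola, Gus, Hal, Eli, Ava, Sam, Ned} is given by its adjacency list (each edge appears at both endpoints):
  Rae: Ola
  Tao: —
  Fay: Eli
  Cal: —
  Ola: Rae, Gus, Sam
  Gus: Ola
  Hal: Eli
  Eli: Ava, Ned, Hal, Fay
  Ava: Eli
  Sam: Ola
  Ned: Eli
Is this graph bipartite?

Yes

Color {Tao, Cal, Ola, Eli} black and {Rae, Fay, Gus, Hal, Ava, Sam, Ned} white. No edge joins two same-colored vertices, so the graph is bipartite.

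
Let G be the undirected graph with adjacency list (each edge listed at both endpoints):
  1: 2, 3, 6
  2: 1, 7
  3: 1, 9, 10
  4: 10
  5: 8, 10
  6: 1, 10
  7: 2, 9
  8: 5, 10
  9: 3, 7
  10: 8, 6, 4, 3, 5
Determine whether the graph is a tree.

No

|V| = 10, |E| = 12.
Connected but with 12 > 9 edges, so it has a cycle and is not a tree.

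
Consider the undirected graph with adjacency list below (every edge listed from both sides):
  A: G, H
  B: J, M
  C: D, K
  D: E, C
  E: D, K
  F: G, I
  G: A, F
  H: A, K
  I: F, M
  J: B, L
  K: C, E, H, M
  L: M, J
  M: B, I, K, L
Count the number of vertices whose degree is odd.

0

Degrees: A:2, B:2, C:2, D:2, E:2, F:2, G:2, H:2, I:2, J:2, K:4, L:2, M:4
Odd-degree vertices: none.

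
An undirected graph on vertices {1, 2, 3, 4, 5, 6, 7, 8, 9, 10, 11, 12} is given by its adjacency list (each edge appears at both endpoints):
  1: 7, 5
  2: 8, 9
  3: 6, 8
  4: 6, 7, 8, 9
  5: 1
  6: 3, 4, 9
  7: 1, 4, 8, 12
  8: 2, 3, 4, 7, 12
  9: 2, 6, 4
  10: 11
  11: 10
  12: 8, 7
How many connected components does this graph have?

2

Component: {10, 11}
Component: {1, 2, 3, 4, 5, 6, 7, 8, 9, 12}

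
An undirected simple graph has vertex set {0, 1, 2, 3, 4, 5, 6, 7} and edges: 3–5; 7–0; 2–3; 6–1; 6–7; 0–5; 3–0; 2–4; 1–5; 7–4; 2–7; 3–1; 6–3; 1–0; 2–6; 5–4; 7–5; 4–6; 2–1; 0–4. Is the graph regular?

Degrees: 0:5, 1:5, 2:5, 3:5, 4:5, 5:5, 6:5, 7:5
Every vertex has degree 5, so the graph is 5-regular.

Yes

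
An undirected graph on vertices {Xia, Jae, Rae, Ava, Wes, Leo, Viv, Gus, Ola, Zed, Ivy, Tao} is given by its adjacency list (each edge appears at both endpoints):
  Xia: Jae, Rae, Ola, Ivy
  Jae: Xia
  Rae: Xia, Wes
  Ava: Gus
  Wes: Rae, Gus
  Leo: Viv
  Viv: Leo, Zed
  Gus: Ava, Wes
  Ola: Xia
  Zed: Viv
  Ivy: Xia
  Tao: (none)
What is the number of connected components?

3

Component: {Tao}
Component: {Leo, Viv, Zed}
Component: {Xia, Jae, Rae, Ava, Wes, Gus, Ola, Ivy}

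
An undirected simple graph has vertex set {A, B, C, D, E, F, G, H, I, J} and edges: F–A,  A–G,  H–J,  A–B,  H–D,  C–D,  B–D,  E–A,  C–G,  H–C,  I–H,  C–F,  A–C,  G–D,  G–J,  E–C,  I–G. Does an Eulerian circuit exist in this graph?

No

Degrees: A:5, B:2, C:6, D:4, E:2, F:2, G:5, H:4, I:2, J:2
Vertices with odd degree: A, G. An Eulerian circuit requires all degrees even.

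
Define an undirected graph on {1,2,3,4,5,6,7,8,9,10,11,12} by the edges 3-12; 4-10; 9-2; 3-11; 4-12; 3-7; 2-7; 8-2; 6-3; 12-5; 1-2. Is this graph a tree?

Yes

The graph has 12 vertices and 11 edges.
It is connected with exactly 11 edges, hence acyclic — it is a tree.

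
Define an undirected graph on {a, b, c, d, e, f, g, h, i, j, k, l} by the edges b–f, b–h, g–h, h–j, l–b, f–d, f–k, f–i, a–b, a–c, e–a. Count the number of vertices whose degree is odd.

10

Degrees: a:3, b:4, c:1, d:1, e:1, f:4, g:1, h:3, i:1, j:1, k:1, l:1
Odd-degree vertices: a, c, d, e, g, h, i, j, k, l.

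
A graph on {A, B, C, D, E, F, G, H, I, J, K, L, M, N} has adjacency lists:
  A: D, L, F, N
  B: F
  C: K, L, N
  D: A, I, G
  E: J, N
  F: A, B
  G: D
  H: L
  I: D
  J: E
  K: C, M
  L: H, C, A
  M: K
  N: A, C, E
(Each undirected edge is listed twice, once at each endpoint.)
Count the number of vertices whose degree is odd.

Degrees: A:4, B:1, C:3, D:3, E:2, F:2, G:1, H:1, I:1, J:1, K:2, L:3, M:1, N:3
Odd-degree vertices: B, C, D, G, H, I, J, L, M, N.

10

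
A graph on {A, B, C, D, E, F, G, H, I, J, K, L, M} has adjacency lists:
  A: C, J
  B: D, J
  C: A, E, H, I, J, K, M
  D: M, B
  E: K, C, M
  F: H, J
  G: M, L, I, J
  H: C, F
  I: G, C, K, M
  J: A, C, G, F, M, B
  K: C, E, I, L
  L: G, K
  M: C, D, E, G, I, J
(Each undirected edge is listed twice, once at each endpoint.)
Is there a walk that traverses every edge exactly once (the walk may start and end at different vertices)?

Degrees: A:2, B:2, C:7, D:2, E:3, F:2, G:4, H:2, I:4, J:6, K:4, L:2, M:6
Odd-degree vertices: C, E (2 total).
With 2 odd-degree vertices and all edges in one connected piece, an Eulerian trail exists (from C to E).

Yes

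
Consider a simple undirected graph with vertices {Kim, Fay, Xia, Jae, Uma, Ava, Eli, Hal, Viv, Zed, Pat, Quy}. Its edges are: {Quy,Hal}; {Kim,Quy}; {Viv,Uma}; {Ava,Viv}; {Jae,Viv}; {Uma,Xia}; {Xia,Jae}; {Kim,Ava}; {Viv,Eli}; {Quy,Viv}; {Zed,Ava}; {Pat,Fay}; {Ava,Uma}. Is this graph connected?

No

Component: {Fay, Pat}
Component: {Kim, Xia, Jae, Uma, Ava, Eli, Hal, Viv, Zed, Quy}
No edge joins these 2 groups, so the graph is disconnected.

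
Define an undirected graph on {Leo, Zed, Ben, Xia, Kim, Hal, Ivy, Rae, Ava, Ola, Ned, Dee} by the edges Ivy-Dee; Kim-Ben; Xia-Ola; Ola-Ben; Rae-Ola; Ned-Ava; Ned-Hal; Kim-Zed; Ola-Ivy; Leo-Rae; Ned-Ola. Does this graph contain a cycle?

No

The graph has 12 vertices, 11 edges, and 1 connected component.
Since 11 = 12 - 1, the graph is a forest and contains no cycle.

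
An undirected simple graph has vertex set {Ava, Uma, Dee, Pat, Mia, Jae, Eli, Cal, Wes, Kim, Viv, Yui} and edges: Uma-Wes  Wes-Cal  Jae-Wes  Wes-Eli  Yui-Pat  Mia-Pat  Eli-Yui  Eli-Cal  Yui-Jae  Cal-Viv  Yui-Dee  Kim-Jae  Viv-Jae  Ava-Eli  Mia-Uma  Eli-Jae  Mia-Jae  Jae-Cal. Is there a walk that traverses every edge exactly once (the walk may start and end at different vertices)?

Degrees: Ava:1, Uma:2, Dee:1, Pat:2, Mia:3, Jae:7, Eli:5, Cal:4, Wes:4, Kim:1, Viv:2, Yui:4
Odd-degree vertices: Ava, Dee, Mia, Jae, Eli, Kim (6 total).
With 6 odd-degree vertices (more than two), no single trail can use every edge.

No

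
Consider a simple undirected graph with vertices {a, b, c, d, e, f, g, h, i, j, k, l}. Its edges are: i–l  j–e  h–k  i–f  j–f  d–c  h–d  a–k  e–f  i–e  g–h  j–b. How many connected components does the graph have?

Component: {a, c, d, g, h, k}
Component: {b, e, f, i, j, l}

2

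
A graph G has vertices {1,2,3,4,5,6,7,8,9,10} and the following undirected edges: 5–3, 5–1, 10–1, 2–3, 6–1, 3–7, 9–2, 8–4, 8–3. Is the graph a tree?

Yes

|V| = 10, |E| = 9.
It is connected with exactly 9 edges, hence acyclic — it is a tree.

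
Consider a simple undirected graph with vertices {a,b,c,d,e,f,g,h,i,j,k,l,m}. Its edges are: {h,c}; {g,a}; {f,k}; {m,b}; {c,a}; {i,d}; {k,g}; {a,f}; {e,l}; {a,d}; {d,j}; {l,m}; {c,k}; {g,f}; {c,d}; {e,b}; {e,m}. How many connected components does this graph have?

2

Component: {b, e, l, m}
Component: {a, c, d, f, g, h, i, j, k}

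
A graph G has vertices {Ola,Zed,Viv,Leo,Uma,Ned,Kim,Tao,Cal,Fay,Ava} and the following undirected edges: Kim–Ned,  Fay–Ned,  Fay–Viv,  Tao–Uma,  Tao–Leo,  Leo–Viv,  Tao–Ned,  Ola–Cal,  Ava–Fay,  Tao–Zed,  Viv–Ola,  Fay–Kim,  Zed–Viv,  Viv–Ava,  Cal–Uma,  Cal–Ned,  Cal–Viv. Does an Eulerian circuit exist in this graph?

Yes

Degrees: Ola:2, Zed:2, Viv:6, Leo:2, Uma:2, Ned:4, Kim:2, Tao:4, Cal:4, Fay:4, Ava:2
All degrees are even and the non-isolated vertices are connected — an Eulerian circuit exists.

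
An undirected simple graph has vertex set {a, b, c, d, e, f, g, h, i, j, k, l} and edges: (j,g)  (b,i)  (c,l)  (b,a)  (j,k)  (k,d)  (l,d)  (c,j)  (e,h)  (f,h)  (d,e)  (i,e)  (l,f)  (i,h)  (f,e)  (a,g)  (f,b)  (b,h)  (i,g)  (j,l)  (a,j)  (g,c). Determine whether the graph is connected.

Starting from a and exploring outward reaches every vertex (a, j, b, g, k, l, c, h, f, i, d, e); the graph is connected.

Yes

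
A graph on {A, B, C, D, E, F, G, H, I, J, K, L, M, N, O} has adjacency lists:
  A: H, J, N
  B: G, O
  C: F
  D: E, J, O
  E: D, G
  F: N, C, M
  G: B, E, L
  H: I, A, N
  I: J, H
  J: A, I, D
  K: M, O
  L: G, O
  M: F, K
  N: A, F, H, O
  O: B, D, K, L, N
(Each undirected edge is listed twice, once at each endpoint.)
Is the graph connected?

A breadth-first search from A visits A, H, J, N, I, D, O, F, E, B, K, L, C, M, G — all 15 vertices — so the graph is connected.

Yes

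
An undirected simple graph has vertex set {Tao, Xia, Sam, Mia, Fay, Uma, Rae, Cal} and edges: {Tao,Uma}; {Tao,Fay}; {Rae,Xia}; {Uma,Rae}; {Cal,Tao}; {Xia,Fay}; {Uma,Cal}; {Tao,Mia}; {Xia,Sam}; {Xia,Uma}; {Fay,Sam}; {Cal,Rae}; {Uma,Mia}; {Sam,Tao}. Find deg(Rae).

3

Neighbors of Rae: Xia, Uma, Cal.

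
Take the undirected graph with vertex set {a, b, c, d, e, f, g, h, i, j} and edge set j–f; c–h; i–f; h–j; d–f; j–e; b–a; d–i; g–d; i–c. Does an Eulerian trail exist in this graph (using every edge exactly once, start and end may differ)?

Degrees: a:1, b:1, c:2, d:3, e:1, f:3, g:1, h:2, i:3, j:3
Odd-degree vertices: a, b, d, e, f, g, i, j (8 total).
With 8 odd-degree vertices (more than two), no single trail can use every edge.

No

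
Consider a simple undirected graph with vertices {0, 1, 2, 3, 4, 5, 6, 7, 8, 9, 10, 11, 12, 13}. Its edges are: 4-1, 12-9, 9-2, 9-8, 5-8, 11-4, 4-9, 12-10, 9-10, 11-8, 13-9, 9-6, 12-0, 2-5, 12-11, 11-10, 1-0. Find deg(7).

0

7 has no neighbors.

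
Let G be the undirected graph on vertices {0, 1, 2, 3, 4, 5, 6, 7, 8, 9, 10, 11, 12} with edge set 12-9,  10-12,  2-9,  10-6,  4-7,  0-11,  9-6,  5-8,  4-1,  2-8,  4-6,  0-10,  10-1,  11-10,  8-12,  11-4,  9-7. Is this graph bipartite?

No

The cycle 11-0-10-11 has length 3, which is odd, so the graph is not bipartite.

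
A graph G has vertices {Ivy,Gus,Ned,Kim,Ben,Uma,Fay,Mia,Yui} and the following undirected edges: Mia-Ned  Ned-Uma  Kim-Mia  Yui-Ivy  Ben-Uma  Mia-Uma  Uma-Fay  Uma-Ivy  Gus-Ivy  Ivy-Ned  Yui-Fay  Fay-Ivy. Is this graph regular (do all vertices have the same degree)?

No

Degrees: Ivy:5, Gus:1, Ned:3, Kim:1, Ben:1, Uma:5, Fay:3, Mia:3, Yui:2
Vertex Gus has degree 1 while Ivy has degree 5, so the graph is not regular.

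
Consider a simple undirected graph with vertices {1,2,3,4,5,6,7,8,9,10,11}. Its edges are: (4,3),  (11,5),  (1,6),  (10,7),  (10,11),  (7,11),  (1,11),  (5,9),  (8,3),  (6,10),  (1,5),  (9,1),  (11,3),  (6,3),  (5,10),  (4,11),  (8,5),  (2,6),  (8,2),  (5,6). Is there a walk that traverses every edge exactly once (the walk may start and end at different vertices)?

Degrees: 1:4, 2:2, 3:4, 4:2, 5:6, 6:5, 7:2, 8:3, 9:2, 10:4, 11:6
Odd-degree vertices: 6, 8 (2 total).
The non-isolated vertices are connected and exactly 2 have odd degree, so an Eulerian trail exists (from 6 to 8).

Yes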